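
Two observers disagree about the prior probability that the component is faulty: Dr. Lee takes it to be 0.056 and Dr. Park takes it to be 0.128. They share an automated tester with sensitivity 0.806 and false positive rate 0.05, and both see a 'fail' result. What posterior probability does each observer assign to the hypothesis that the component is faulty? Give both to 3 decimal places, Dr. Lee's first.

The likelihood ratio for a 'fail' result is 0.806/0.05 = 16.120.
Dr. Lee: prior odds 0.056/0.944 = 0.059322; posterior odds 0.95627; posterior probability 0.489.
Dr. Park: prior odds 0.128/0.872 = 0.14679; posterior odds 2.3662; posterior probability 0.703.

Dr. Lee: 0.489; Dr. Park: 0.703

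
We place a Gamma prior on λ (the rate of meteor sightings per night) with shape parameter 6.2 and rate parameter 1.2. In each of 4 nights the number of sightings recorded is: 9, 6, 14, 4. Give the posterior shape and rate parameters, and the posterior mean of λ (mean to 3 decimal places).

Posterior: Gamma(shape=39.2, rate=5.2); mean ≈ 7.538

The Poisson likelihood adds the total count to the shape and the number of exposure periods to the rate. Here ∑xᵢ = 33 and n = 4, so shape 6.2→39.2 and rate 1.2→5.2.
E[λ | data] = 39.2/5.2 = 7.538.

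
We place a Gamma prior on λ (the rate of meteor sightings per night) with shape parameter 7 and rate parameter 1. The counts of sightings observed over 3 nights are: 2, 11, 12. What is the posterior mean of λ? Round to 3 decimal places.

Posterior mean ≈ 8.000

Total count ∑xᵢ = 25 over n = 3 nights.
Gamma is conjugate to the Poisson likelihood: posterior is Gamma(shape = 7+25 = 32, rate = 1+3 = 4).
E[λ | data] = 32/4 = 8.000.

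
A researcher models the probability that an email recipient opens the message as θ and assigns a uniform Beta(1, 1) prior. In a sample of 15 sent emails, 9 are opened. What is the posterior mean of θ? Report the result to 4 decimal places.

Observing 9 successes and 6 failures updates Beta(1, 1) by adding the success and failure counts to the two shape parameters: α = 1+9 = 10, β = 1+6 = 7.
Posterior mean = α/(α+β) = 10/17 = 0.5882.

Posterior mean ≈ 0.5882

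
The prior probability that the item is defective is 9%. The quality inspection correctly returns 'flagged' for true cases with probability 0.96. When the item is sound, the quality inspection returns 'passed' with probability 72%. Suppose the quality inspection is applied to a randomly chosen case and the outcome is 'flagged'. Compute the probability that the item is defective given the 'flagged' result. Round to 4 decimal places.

Write H for 'the item is defective'. Prior odds H:¬H = 0.09/0.91 = 0.098901. For the 'flagged' outcome, the likelihood ratio is 0.96/0.28 = 3.4286.
Posterior odds = 0.098901 × 3.4286 = 0.33909, so P(H|E) = 0.33909/(1+0.33909) = 0.2532.

P(H | E) ≈ 0.2532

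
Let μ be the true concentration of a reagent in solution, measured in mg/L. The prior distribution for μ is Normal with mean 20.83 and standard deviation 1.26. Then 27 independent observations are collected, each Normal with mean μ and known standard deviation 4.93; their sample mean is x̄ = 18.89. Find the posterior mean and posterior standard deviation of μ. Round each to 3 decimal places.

Posterior mean ≈ 19.592; posterior SD ≈ 0.758

Prior precision 1/τ₀² = 1/1.26² = 0.629882; data precision n/σ² = 27/4.93² = 1.11089.
Posterior precision = 0.629882 + 1.11089 = 1.74077, giving posterior SD = 1/√1.74077 = 0.758.
Posterior mean = (0.629882·20.83 + 1.11089·18.89) / 1.74077 = 19.592.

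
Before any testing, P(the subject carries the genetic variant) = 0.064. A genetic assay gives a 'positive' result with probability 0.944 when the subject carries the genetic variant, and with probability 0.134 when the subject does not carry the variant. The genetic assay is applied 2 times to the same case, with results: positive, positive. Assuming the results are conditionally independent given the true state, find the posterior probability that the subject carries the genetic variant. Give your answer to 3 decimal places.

Posterior P(H) ≈ 0.772

Let H be the event that the subject carries the genetic variant; start with P(H) = 0.064. P('positive'|H) = 0.944, P('positive'|¬H) = 0.134.
Update on result 1 ('positive'): P(H) ← 0.944·0.0640 / (0.944·0.0640 + 0.134·0.9360) = 0.060416/0.18584 = 0.3251.
Update on result 2 ('positive'): P(H) ← 0.944·0.3251 / (0.944·0.3251 + 0.134·0.6749) = 0.30689/0.39733 = 0.7724.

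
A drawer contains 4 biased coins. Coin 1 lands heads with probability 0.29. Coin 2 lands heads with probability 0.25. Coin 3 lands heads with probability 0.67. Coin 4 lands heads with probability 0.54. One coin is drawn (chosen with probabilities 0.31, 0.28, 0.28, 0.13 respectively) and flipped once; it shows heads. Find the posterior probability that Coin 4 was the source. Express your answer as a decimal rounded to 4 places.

Posterior probability ≈ 0.1681

Tabulate prior·likelihood by source: [1] prior 0.31, lik 0.29, product 0.08990; [2] prior 0.28, lik 0.25, product 0.07000; [3] prior 0.28, lik 0.67, product 0.1876; [4] prior 0.13, lik 0.54, product 0.07020.
Normalizing constant = 0.41770; the posterior for Coin 4 is its product over the sum, 0.07020/0.41770 = 0.1681.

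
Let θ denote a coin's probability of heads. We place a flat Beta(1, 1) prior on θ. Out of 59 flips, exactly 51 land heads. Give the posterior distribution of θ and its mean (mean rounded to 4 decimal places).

Observing 51 successes and 8 failures updates Beta(1, 1) by adding the success and failure counts to the two shape parameters: α = 1+51 = 52, β = 1+8 = 9.
E[θ | data] = 52/(52+9) = 0.8525.

Posterior: Beta(52, 9); mean ≈ 0.8525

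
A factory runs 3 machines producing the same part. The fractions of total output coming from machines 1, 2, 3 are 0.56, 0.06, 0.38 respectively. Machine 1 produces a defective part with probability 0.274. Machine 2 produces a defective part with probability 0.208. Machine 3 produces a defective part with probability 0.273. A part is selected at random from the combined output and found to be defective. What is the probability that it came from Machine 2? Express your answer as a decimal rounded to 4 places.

Tabulate prior·likelihood by source: [1] prior 0.56, lik 0.274, product 0.1534; [2] prior 0.06, lik 0.208, product 0.01248; [3] prior 0.38, lik 0.273, product 0.1037.
Normalizing constant = 0.26966; the posterior for Machine 2 is its product over the sum, 0.01248/0.26966 = 0.0463.

Posterior probability ≈ 0.0463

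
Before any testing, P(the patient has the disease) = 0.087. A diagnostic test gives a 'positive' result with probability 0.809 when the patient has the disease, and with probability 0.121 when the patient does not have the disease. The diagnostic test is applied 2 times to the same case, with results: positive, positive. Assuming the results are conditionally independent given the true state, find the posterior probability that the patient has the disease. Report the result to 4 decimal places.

Posterior P(H) ≈ 0.8099

Let H be the event that the patient has the disease; start with P(H) = 0.087. P('positive'|H) = 0.809, P('positive'|¬H) = 0.121.
Update on result 1 ('positive'): P(H) ← 0.809·0.0870 / (0.809·0.0870 + 0.121·0.9130) = 0.070383/0.18086 = 0.3892.
Update on result 2 ('positive'): P(H) ← 0.809·0.3892 / (0.809·0.3892 + 0.121·0.6108) = 0.31484/0.38875 = 0.8099.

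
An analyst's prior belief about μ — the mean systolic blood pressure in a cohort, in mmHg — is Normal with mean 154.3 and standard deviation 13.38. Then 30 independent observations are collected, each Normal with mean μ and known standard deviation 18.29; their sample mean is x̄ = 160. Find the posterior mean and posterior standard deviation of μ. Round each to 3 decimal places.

Posterior mean ≈ 159.666; posterior SD ≈ 3.240

With known σ, the Normal prior is conjugate. Weight on the data is w = (n/σ²)/(n/σ² + 1/τ₀²) = 0.0896796/(0.0896796+0.00558583) = 0.94137.
Posterior mean = w·x̄ + (1−w)·μ₀ = 0.94137·160 + 0.058634·154.3 = 159.666. Posterior variance = 1/(0.0896796+0.00558583) = 10.4970, so SD = 3.240.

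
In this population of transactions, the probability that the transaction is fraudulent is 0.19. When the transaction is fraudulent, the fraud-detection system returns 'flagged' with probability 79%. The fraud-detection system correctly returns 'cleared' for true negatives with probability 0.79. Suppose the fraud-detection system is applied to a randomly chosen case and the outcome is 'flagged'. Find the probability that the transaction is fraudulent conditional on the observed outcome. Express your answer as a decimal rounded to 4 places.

Write H for 'the transaction is fraudulent'. Prior odds H:¬H = 0.19/0.81 = 0.23457. For the 'flagged' outcome, the likelihood ratio is 0.79/0.21 = 3.7619.
Posterior odds = 0.23457 × 3.7619 = 0.88242, so P(H|E) = 0.88242/(1+0.88242) = 0.4688.

P(H | E) ≈ 0.4688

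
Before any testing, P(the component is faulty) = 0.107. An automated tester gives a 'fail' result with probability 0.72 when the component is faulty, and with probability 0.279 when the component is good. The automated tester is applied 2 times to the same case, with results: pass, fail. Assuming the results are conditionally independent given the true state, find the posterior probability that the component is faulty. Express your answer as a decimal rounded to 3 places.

With H the event that the component is faulty, the joint likelihood of the observed sequence is P(data|H) = 0.28·0.72 = 0.20160 and P(data|¬H) = 0.721·0.279 = 0.20116.
Bayes: P(H|data) = 0.107·0.20160 / (0.107·0.20160 + 0.893·0.20116) = 0.021571/0.20121 = 0.1072.

Posterior P(H) ≈ 0.107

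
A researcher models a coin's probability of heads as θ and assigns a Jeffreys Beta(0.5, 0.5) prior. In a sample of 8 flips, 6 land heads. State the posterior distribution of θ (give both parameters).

Posterior: Beta(6.5, 2.5)

The binomial likelihood is conjugate to the Beta prior: with 6 successes and 2 failures, the posterior is Beta(0.5+6, 0.5+2) = Beta(6.5, 2.5).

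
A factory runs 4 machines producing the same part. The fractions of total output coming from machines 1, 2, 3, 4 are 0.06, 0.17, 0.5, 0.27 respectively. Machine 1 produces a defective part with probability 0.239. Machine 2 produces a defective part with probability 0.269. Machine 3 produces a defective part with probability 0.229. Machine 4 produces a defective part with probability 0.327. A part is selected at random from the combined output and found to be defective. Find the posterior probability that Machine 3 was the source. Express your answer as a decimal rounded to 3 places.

Tabulate prior·likelihood by source: [1] prior 0.06, lik 0.239, product 0.01434; [2] prior 0.17, lik 0.269, product 0.04573; [3] prior 0.5, lik 0.229, product 0.1145; [4] prior 0.27, lik 0.327, product 0.08829.
Normalizing constant = 0.26286; the posterior for Machine 3 is its product over the sum, 0.1145/0.26286 = 0.436.

Posterior probability ≈ 0.436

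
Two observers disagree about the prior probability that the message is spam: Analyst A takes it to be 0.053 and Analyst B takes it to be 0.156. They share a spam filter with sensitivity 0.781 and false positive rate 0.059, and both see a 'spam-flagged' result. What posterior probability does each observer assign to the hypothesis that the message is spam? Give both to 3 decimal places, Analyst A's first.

Analyst A: 0.426; Analyst B: 0.710

P('+'|H) = 0.781, P('+'|¬H) = 0.059.
Analyst A: numerator 0.781·0.053 = 0.041393; evidence = 0.041393+0.059·0.947 = 0.097266; posterior = 0.426.
Analyst B: numerator 0.781·0.156 = 0.12184; evidence = 0.12184+0.059·0.844 = 0.17163; posterior = 0.710.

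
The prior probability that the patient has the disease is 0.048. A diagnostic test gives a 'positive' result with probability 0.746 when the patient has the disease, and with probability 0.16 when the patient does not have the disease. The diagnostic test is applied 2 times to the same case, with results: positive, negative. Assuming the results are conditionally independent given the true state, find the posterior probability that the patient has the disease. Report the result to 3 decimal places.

Let H be the event that the patient has the disease; start with P(H) = 0.048. P('positive'|H) = 0.746, P('positive'|¬H) = 0.16.
Update on result 1 ('positive'): P(H) ← 0.746·0.0480 / (0.746·0.0480 + 0.16·0.9520) = 0.035808/0.18813 = 0.1903.
Update on result 2 ('negative'): P(H) ← 0.254·0.1903 / (0.254·0.1903 + 0.84·0.8097) = 0.048346/0.72846 = 0.0664.

Posterior P(H) ≈ 0.066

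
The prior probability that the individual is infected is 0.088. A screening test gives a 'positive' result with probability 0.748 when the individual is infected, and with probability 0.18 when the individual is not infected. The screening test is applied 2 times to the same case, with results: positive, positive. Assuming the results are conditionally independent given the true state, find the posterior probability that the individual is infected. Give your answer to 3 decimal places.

Posterior P(H) ≈ 0.625

With H the event that the individual is infected, the joint likelihood of the observed sequence is P(data|H) = 0.748·0.748 = 0.55950 and P(data|¬H) = 0.18·0.18 = 0.032400.
Bayes: P(H|data) = 0.088·0.55950 / (0.088·0.55950 + 0.912·0.032400) = 0.049236/0.078785 = 0.6249.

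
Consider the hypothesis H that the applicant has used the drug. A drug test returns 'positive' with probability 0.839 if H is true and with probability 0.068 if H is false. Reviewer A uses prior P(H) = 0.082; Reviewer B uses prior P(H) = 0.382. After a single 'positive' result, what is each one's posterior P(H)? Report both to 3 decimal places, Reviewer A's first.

The likelihood ratio for a 'positive' result is 0.839/0.068 = 12.338.
Reviewer A: prior odds 0.082/0.918 = 0.089325; posterior odds 1.1021; posterior probability 0.524.
Reviewer B: prior odds 0.382/0.618 = 0.61812; posterior odds 7.6265; posterior probability 0.884.

Reviewer A: 0.524; Reviewer B: 0.884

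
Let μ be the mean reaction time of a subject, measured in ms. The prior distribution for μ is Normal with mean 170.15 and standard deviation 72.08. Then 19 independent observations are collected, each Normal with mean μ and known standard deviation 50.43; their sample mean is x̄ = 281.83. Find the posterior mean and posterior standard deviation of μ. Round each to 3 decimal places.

Prior precision 1/τ₀² = 1/72.08² = 0.00019247; data precision n/σ² = 19/50.43² = 0.00747095.
Posterior precision = 0.00019247 + 0.00747095 = 0.00766342, giving posterior SD = 1/√0.00766342 = 11.423.
Posterior mean = (0.00019247·170.15 + 0.00747095·281.83) / 0.00766342 = 279.025.

Posterior mean ≈ 279.025; posterior SD ≈ 11.423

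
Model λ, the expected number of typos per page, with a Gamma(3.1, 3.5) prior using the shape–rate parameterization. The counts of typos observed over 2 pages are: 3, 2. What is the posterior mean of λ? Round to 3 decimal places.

The Poisson likelihood adds the total count to the shape and the number of exposure periods to the rate. Here ∑xᵢ = 5 and n = 2, so shape 3.1→8.1 and rate 3.5→5.5.
E[λ | data] = 8.1/5.5 = 1.473.

Posterior mean ≈ 1.473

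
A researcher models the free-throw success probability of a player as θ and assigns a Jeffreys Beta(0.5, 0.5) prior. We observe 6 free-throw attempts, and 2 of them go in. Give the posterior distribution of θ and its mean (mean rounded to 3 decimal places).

Posterior: Beta(2.5, 4.5); mean ≈ 0.357

The binomial likelihood is conjugate to the Beta prior: with 2 successes and 4 failures, the posterior is Beta(0.5+2, 0.5+4) = Beta(2.5, 4.5).
Posterior mean = α/(α+β) = 2.5/7 = 0.357.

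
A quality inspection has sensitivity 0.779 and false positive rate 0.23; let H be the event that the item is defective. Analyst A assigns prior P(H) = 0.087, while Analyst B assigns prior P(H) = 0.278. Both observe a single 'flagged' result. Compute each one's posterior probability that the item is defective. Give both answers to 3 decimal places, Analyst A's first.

The likelihood ratio for a 'flagged' result is 0.779/0.23 = 3.3870.
Analyst A: prior odds 0.087/0.913 = 0.095290; posterior odds 0.32274; posterior probability 0.244.
Analyst B: prior odds 0.278/0.722 = 0.38504; posterior odds 1.3041; posterior probability 0.566.

Analyst A: 0.244; Analyst B: 0.566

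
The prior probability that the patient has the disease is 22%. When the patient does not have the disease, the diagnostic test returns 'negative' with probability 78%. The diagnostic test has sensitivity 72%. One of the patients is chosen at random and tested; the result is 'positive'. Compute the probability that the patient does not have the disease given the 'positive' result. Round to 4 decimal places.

P(¬H | E) ≈ 0.5200

Write H for 'the patient has the disease'. Prior odds H:¬H = 0.22/0.78 = 0.28205. For the 'positive' outcome, the likelihood ratio is 0.72/0.22 = 3.2727.
Posterior odds = 0.28205 × 3.2727 = 0.92308, so P(H|E) = 0.92308/(1+0.92308) = 0.4800. Then P(¬H|E) = 1 − 0.4800 = 0.5200.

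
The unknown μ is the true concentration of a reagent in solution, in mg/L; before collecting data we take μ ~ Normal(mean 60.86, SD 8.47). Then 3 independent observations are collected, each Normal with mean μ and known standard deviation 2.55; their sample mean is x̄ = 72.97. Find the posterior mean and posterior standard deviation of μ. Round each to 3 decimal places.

Posterior mean ≈ 72.615; posterior SD ≈ 1.450

Prior precision 1/τ₀² = 1/8.47² = 0.0139391; data precision n/σ² = 3/2.55² = 0.461361.
Posterior precision = 0.0139391 + 0.461361 = 0.475300, giving posterior SD = 1/√0.475300 = 1.450.
Posterior mean = (0.0139391·60.86 + 0.461361·72.97) / 0.475300 = 72.615.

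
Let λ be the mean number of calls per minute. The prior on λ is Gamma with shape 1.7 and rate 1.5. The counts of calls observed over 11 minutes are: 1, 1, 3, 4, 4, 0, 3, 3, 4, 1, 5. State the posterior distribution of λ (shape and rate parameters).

The Poisson likelihood adds the total count to the shape and the number of exposure periods to the rate. Here ∑xᵢ = 29 and n = 11, so shape 1.7→30.7 and rate 1.5→12.5.

Posterior: Gamma(shape=30.7, rate=12.5)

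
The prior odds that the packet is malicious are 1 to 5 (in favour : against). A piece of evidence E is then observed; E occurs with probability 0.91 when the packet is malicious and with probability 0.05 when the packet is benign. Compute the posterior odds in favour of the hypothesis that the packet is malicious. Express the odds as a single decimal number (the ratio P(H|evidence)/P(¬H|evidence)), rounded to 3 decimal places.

Posterior odds ≈ 3.640

Prior odds = 1/5 = 0.20000. In log-odds, ln(0.20000) = -1.6094.
Add log likelihood ratio: ln(18.200) = 2.9014.
Posterior log-odds = 1.2920, so posterior odds = exp(1.2920) = 3.6400.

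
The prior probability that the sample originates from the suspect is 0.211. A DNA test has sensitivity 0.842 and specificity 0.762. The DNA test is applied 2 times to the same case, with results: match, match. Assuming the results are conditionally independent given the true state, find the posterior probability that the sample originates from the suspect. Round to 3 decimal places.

Posterior P(H) ≈ 0.770

Let H be the event that the sample originates from the suspect; start with P(H) = 0.211. P('match'|H) = 0.842, P('match'|¬H) = 0.238.
Update on result 1 ('match'): P(H) ← 0.842·0.2110 / (0.842·0.2110 + 0.238·0.7890) = 0.17766/0.36544 = 0.4862.
Update on result 2 ('match'): P(H) ← 0.842·0.4862 / (0.842·0.4862 + 0.238·0.5138) = 0.40934/0.53164 = 0.7700.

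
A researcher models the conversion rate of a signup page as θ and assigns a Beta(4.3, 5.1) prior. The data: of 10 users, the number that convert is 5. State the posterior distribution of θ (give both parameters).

Posterior: Beta(9.3, 10.1)

Observing 5 successes and 5 failures updates Beta(4.3, 5.1) by adding the success and failure counts to the two shape parameters: α = 4.3+5 = 9.3, β = 5.1+5 = 10.1.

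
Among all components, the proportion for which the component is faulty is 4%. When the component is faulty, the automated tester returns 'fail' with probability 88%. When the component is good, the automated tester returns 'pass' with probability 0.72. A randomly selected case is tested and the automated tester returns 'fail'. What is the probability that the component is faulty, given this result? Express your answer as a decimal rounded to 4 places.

Write H for 'the component is faulty'. Prior odds H:¬H = 0.04/0.96 = 0.041667. For the 'fail' outcome, the likelihood ratio is 0.88/0.28 = 3.1429.
Posterior odds = 0.041667 × 3.1429 = 0.13095, so P(H|E) = 0.13095/(1+0.13095) = 0.1158.

P(H | E) ≈ 0.1158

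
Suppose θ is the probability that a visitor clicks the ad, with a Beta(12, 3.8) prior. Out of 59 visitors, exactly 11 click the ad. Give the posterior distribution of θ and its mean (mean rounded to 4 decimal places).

Posterior: Beta(23, 51.8); mean ≈ 0.3075

The binomial likelihood is conjugate to the Beta prior: with 11 successes and 48 failures, the posterior is Beta(12+11, 3.8+48) = Beta(23, 51.8).
Posterior mean = α/(α+β) = 23/74.8 = 0.3075.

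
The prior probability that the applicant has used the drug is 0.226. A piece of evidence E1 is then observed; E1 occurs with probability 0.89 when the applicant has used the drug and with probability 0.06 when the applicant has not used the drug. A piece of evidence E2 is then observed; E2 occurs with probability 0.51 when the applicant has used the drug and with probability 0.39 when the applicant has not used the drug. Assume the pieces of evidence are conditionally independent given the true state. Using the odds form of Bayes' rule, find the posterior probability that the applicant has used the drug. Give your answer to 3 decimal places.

Prior odds = 0.226/(1−0.226) = 0.29199. In log-odds, ln(0.29199) = -1.2310.
Add log likelihood ratios: ln(14.833) + ln(1.3077) = 2.9651.
Posterior log-odds = 1.7341, so posterior odds = exp(1.7341) = 5.6639. Converting, P(H|E) = 5.6639/6.6639 = 0.850.

Posterior probability ≈ 0.850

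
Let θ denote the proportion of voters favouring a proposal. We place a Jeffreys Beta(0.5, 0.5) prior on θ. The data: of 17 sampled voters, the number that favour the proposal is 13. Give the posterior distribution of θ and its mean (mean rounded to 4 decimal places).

Posterior: Beta(13.5, 4.5); mean ≈ 0.7500

Observing 13 successes and 4 failures updates Beta(0.5, 0.5) by adding the success and failure counts to the two shape parameters: α = 0.5+13 = 13.5, β = 0.5+4 = 4.5.
E[θ | data] = 13.5/(13.5+4.5) = 0.7500.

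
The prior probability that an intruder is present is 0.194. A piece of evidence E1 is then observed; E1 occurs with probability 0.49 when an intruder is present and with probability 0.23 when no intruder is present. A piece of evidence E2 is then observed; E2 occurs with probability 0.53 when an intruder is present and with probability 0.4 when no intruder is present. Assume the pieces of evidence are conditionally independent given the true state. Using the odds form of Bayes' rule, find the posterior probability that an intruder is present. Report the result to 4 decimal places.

Posterior probability ≈ 0.4046

Prior odds = 0.194/(1−0.194) = 0.24069.
Likelihood ratio for E1 = 0.49/0.23 = 2.1304.
Likelihood ratio for E2 = 0.53/0.4 = 1.3250.
Posterior odds = prior odds × LR₁ × LR₂ = 0.67944.
Posterior probability = odds/(1+odds) = 0.67944/1.6794 = 0.4046.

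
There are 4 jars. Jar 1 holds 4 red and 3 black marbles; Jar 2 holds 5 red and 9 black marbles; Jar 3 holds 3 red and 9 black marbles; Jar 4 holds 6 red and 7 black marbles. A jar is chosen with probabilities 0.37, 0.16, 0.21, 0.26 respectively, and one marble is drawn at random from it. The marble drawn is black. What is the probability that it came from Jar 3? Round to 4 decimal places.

Posterior probability ≈ 0.2818

Tabulate prior·likelihood by source: [1] prior 0.37, lik 0.4286, product 0.1586; [2] prior 0.16, lik 0.6429, product 0.1029; [3] prior 0.21, lik 0.75, product 0.1575; [4] prior 0.26, lik 0.5385, product 0.1400.
Normalizing constant = 0.55893; the posterior for Jar 3 is its product over the sum, 0.1575/0.55893 = 0.2818.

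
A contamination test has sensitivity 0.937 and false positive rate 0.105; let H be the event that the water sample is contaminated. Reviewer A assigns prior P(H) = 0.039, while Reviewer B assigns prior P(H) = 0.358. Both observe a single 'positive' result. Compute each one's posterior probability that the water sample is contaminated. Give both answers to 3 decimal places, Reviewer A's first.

Reviewer A: 0.266; Reviewer B: 0.833

P('+'|H) = 0.937, P('+'|¬H) = 0.105.
Reviewer A: numerator 0.937·0.039 = 0.036543; evidence = 0.036543+0.105·0.961 = 0.13745; posterior = 0.266.
Reviewer B: numerator 0.937·0.358 = 0.33545; evidence = 0.33545+0.105·0.642 = 0.40286; posterior = 0.833.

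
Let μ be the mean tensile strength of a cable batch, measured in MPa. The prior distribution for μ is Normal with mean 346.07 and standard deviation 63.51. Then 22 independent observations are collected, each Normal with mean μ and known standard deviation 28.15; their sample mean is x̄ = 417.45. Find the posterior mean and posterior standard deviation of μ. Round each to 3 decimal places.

Posterior mean ≈ 416.818; posterior SD ≈ 5.975

With known σ, the Normal prior is conjugate. Weight on the data is w = (n/σ²)/(n/σ² + 1/τ₀²) = 0.0277630/(0.0277630+0.00024792) = 0.99115.
Posterior mean = w·x̄ + (1−w)·μ₀ = 0.99115·417.45 + 0.0088509·346.07 = 416.818. Posterior variance = 1/(0.0277630+0.00024792) = 35.7004, so SD = 5.975.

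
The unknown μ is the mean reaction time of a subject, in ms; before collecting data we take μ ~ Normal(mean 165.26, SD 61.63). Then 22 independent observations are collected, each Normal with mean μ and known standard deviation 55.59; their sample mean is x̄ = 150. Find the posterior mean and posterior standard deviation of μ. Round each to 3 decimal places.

Posterior mean ≈ 150.544; posterior SD ≈ 11.639

With known σ, the Normal prior is conjugate. Weight on the data is w = (n/σ²)/(n/σ² + 1/τ₀²) = 0.00711917/(0.00711917+0.00026328) = 0.96434.
Posterior mean = w·x̄ + (1−w)·μ₀ = 0.96434·150 + 0.035663·165.26 = 150.544. Posterior variance = 1/(0.00711917+0.00026328) = 135.456, so SD = 11.639.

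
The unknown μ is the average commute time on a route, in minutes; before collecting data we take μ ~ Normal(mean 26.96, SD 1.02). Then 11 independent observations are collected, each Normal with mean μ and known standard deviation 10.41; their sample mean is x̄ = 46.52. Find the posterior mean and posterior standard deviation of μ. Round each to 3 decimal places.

Posterior mean ≈ 28.828; posterior SD ≈ 0.970

With known σ, the Normal prior is conjugate. Weight on the data is w = (n/σ²)/(n/σ² + 1/τ₀²) = 0.101506/(0.101506+0.961169) = 0.095519.
Posterior mean = w·x̄ + (1−w)·μ₀ = 0.095519·46.52 + 0.90448·26.96 = 28.828. Posterior variance = 1/(0.101506+0.961169) = 0.941022, so SD = 0.970.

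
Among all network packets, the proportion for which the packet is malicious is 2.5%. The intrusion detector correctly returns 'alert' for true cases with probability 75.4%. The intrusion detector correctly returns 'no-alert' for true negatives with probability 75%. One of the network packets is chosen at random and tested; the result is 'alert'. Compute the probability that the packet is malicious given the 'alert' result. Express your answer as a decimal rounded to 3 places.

P(H | E) ≈ 0.072

Write H for 'the packet is malicious'. Prior odds H:¬H = 0.025/0.975 = 0.025641. For the 'alert' outcome, the likelihood ratio is 0.754/0.25 = 3.0160.
Posterior odds = 0.025641 × 3.0160 = 0.077333, so P(H|E) = 0.077333/(1+0.077333) = 0.072.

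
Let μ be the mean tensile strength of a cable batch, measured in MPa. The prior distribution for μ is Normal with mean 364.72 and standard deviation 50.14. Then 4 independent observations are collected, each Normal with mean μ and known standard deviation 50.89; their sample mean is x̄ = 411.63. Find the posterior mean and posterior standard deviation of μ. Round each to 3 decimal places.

Posterior mean ≈ 402.023; posterior SD ≈ 22.690

Prior precision 1/τ₀² = 1/50.14² = 0.00039777; data precision n/σ² = 4/50.89² = 0.00154453.
Posterior precision = 0.00039777 + 0.00154453 = 0.00194229, giving posterior SD = 1/√0.00194229 = 22.690.
Posterior mean = (0.00039777·364.72 + 0.00154453·411.63) / 0.00194229 = 402.023.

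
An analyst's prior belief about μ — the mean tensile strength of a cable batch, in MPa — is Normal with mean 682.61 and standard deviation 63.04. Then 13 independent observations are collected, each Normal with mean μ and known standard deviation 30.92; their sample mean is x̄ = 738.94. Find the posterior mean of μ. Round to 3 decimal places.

Prior precision 1/τ₀² = 1/63.04² = 0.00025163; data precision n/σ² = 13/30.92² = 0.0135977.
Posterior precision = 0.00025163 + 0.0135977 = 0.0138493.
Posterior mean = (0.00025163·682.61 + 0.0135977·738.94) / 0.0138493 = 737.917.

Posterior mean ≈ 737.917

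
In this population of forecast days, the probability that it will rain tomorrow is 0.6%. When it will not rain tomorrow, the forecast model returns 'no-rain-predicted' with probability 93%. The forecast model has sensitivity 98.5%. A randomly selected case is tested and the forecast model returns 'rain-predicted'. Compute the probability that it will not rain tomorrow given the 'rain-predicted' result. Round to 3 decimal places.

P(¬H | E) ≈ 0.922

Write H for 'it will rain tomorrow'. Prior odds H:¬H = 0.006/0.994 = 0.0060362. For the 'rain-predicted' outcome, the likelihood ratio is 0.985/0.07 = 14.071.
Posterior odds = 0.0060362 × 14.071 = 0.084938, so P(H|E) = 0.084938/(1+0.084938) = 0.078. Then P(¬H|E) = 1 − 0.078 = 0.922.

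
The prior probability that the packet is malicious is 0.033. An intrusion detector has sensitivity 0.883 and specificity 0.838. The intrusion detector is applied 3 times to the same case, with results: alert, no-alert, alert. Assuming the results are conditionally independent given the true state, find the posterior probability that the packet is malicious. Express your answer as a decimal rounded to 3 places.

Let H be the event that the packet is malicious; start with P(H) = 0.033. P('alert'|H) = 0.883, P('alert'|¬H) = 0.162.
Update on result 1 ('alert'): P(H) ← 0.883·0.0330 / (0.883·0.0330 + 0.162·0.9670) = 0.029139/0.18579 = 0.1568.
Update on result 2 ('no-alert'): P(H) ← 0.117·0.1568 / (0.117·0.1568 + 0.838·0.8432) = 0.018350/0.72492 = 0.0253.
Update on result 3 ('alert'): P(H) ← 0.883·0.0253 / (0.883·0.0253 + 0.162·0.9747) = 0.022351/0.18025 = 0.1240.

Posterior P(H) ≈ 0.124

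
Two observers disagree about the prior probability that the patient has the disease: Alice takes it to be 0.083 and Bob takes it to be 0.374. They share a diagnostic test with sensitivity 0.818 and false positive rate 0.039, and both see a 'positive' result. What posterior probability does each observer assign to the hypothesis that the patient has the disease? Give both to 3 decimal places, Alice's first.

The likelihood ratio for a 'positive' result is 0.818/0.039 = 20.974.
Alice: prior odds 0.083/0.917 = 0.090513; posterior odds 1.8984; posterior probability 0.655.
Bob: prior odds 0.374/0.626 = 0.59744; posterior odds 12.531; posterior probability 0.926.

Alice: 0.655; Bob: 0.926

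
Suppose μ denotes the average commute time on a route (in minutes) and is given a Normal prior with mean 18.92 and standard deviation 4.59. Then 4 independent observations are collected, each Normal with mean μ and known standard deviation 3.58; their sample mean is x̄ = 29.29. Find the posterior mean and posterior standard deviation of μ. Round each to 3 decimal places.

With known σ, the Normal prior is conjugate. Weight on the data is w = (n/σ²)/(n/σ² + 1/τ₀²) = 0.312100/(0.312100+0.0474651) = 0.86799.
Posterior mean = w·x̄ + (1−w)·μ₀ = 0.86799·29.29 + 0.13201·18.92 = 27.921. Posterior variance = 1/(0.312100+0.0474651) = 2.78114, so SD = 1.668.

Posterior mean ≈ 27.921; posterior SD ≈ 1.668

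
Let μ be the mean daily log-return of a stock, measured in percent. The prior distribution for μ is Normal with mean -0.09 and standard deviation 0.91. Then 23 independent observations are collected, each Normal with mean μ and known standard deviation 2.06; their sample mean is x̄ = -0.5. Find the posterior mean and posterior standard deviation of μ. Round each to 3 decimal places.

Prior precision 1/τ₀² = 1/0.91² = 1.20758; data precision n/σ² = 23/2.06² = 5.41993.
Posterior precision = 1.20758 + 5.41993 = 6.62751, giving posterior SD = 1/√6.62751 = 0.388.
Posterior mean = (1.20758·-0.09 + 5.41993·-0.5) / 6.62751 = -0.425.

Posterior mean ≈ -0.425; posterior SD ≈ 0.388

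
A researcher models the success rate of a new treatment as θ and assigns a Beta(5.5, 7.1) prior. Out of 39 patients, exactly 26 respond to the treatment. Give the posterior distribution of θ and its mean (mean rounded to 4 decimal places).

Observing 26 successes and 13 failures updates Beta(5.5, 7.1) by adding the success and failure counts to the two shape parameters: α = 5.5+26 = 31.5, β = 7.1+13 = 20.1.
E[θ | data] = 31.5/(31.5+20.1) = 0.6105.

Posterior: Beta(31.5, 20.1); mean ≈ 0.6105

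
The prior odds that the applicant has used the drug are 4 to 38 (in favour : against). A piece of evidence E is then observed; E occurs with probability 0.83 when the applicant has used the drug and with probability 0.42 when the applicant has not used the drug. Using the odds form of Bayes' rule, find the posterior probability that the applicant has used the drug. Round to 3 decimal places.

Prior odds = 4/38 = 0.10526.
Likelihood ratio for E = 0.83/0.42 = 1.9762.
Posterior odds = prior odds × LR = 0.20802.
Posterior probability = odds/(1+odds) = 0.20802/1.2080 = 0.172.

Posterior probability ≈ 0.172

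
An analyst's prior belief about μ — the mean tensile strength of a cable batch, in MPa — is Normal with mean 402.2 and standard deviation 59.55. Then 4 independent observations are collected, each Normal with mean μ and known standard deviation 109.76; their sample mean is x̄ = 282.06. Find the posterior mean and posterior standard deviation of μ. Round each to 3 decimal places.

Posterior mean ≈ 337.235; posterior SD ≈ 40.356

Prior precision 1/τ₀² = 1/59.55² = 0.00028199; data precision n/σ² = 4/109.76² = 0.00033203.
Posterior precision = 0.00028199 + 0.00033203 = 0.00061402, giving posterior SD = 1/√0.00061402 = 40.356.
Posterior mean = (0.00028199·402.2 + 0.00033203·282.06) / 0.00061402 = 337.235.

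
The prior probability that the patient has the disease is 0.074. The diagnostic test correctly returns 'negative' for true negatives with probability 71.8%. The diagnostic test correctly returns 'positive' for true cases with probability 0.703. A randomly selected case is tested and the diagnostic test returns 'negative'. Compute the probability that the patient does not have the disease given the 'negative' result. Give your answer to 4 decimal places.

P(¬H | E) ≈ 0.9680

Write H for 'the patient has the disease'. Prior odds H:¬H = 0.074/0.926 = 0.079914. For the 'negative' outcome, the likelihood ratio is 0.297/0.718 = 0.41365.
Posterior odds = 0.079914 × 0.41365 = 0.033056, so P(H|E) = 0.033056/(1+0.033056) = 0.0320. Then P(¬H|E) = 1 − 0.0320 = 0.9680.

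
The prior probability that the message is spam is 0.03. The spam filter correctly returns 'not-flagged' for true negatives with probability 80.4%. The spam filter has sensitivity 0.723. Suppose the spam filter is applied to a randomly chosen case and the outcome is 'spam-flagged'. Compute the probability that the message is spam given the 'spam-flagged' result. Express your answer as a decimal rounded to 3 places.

Let H be the event that the message is spam. P(H) = 0.03, so P(¬H) = 0.97. With E the 'spam-flagged' result, P(E|H) = 0.723 and P(E|¬H) = 0.196.
P(E) = 0.723·0.03 + 0.196·0.97 = 0.021690 + 0.19012 = 0.21181.
By Bayes' theorem, P(H|E) = 0.021690 / 0.21181 = 0.102.

P(H | E) ≈ 0.102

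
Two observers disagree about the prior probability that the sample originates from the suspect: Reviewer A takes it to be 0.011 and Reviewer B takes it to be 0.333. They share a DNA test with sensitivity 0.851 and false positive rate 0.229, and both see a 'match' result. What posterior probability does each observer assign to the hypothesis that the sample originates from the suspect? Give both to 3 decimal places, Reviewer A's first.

The likelihood ratio for a 'match' result is 0.851/0.229 = 3.7162.
Reviewer A: prior odds 0.011/0.989 = 0.011122; posterior odds 0.041332; posterior probability 0.040.
Reviewer B: prior odds 0.333/0.667 = 0.49925; posterior odds 1.8553; posterior probability 0.650.

Reviewer A: 0.040; Reviewer B: 0.650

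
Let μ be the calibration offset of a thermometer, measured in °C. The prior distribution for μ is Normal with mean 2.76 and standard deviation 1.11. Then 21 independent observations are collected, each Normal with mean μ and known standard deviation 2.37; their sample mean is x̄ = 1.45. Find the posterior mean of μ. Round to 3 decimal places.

Prior precision 1/τ₀² = 1/1.11² = 0.811622; data precision n/σ² = 21/2.37² = 3.73872.
Posterior precision = 0.811622 + 3.73872 = 4.55034.
Posterior mean = (0.811622·2.76 + 3.73872·1.45) / 4.55034 = 1.684.

Posterior mean ≈ 1.684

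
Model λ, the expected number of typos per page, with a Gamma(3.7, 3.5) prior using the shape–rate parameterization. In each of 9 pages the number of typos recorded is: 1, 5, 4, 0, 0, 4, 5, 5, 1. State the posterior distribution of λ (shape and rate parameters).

Posterior: Gamma(shape=28.7, rate=12.5)

The Poisson likelihood adds the total count to the shape and the number of exposure periods to the rate. Here ∑xᵢ = 25 and n = 9, so shape 3.7→28.7 and rate 3.5→12.5.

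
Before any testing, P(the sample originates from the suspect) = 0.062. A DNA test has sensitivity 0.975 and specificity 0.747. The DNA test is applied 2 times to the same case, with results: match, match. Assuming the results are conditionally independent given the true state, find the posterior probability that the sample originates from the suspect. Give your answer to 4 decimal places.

With H the event that the sample originates from the suspect, the joint likelihood of the observed sequence is P(data|H) = 0.975·0.975 = 0.95062 and P(data|¬H) = 0.253·0.253 = 0.064009.
Bayes: P(H|data) = 0.062·0.95062 / (0.062·0.95062 + 0.938·0.064009) = 0.058939/0.11898 = 0.4954.

Posterior P(H) ≈ 0.4954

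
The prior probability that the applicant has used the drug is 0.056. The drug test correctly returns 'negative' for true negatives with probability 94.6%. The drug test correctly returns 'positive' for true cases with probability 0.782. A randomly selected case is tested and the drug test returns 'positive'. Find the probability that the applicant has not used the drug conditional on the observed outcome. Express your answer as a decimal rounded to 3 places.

Let H be the event that the applicant has used the drug. P(H) = 0.056, so P(¬H) = 0.944. With E the 'positive' result, P(E|H) = 0.782 and P(E|¬H) = 0.054.
P(E) = 0.782·0.056 + 0.054·0.944 = 0.043792 + 0.050976 = 0.094768.
By Bayes' theorem, P(H|E) = 0.043792 / 0.094768 = 0.462. Hence P(¬H|E) = 1 − 0.462 = 0.538.

P(¬H | E) ≈ 0.538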